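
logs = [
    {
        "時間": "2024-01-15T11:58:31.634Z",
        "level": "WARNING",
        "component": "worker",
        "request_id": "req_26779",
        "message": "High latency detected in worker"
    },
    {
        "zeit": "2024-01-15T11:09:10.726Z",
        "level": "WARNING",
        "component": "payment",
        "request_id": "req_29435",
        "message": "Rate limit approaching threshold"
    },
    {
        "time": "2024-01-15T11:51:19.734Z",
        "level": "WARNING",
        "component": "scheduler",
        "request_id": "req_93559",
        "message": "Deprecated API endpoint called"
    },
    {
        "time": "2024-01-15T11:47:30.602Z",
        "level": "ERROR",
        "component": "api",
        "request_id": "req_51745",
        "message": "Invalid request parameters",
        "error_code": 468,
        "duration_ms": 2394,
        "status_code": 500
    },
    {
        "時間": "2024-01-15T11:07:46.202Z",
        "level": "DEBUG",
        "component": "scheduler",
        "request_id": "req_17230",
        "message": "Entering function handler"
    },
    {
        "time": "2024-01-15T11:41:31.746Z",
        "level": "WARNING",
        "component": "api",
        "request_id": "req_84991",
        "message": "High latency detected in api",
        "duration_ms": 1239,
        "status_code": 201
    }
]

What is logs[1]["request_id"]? "req_29435"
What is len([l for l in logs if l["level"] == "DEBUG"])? 1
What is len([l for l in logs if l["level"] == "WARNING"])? 4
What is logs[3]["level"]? "ERROR"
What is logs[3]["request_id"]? "req_51745"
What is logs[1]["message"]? "Rate limit approaching threshold"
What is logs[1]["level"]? "WARNING"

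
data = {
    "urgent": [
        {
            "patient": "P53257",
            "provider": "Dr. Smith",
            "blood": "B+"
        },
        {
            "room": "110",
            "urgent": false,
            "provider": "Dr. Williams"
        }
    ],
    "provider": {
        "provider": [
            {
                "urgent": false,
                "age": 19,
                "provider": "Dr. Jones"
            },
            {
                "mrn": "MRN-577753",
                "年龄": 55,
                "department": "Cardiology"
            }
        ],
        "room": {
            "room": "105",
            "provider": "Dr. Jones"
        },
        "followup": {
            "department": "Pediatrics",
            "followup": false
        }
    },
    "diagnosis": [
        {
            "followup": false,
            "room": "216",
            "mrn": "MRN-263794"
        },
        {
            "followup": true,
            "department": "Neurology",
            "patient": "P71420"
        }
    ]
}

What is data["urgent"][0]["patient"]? "P53257"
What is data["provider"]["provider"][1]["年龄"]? 55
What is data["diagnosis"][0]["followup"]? False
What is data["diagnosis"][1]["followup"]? True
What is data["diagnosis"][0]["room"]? "216"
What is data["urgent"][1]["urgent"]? False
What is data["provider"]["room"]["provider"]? "Dr. Jones"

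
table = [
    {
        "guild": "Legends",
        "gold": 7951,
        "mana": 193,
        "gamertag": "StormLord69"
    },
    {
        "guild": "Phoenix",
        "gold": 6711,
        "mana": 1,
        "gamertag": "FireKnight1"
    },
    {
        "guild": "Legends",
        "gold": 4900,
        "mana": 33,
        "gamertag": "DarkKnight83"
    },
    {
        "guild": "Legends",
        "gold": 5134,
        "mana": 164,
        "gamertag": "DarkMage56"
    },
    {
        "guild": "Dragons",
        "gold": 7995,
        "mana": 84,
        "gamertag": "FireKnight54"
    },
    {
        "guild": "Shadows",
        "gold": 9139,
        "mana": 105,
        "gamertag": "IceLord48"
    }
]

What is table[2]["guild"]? "Legends"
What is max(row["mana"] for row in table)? 193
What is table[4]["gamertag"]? "FireKnight54"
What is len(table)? 6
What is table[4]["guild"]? "Dragons"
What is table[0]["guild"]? "Legends"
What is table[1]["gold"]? 6711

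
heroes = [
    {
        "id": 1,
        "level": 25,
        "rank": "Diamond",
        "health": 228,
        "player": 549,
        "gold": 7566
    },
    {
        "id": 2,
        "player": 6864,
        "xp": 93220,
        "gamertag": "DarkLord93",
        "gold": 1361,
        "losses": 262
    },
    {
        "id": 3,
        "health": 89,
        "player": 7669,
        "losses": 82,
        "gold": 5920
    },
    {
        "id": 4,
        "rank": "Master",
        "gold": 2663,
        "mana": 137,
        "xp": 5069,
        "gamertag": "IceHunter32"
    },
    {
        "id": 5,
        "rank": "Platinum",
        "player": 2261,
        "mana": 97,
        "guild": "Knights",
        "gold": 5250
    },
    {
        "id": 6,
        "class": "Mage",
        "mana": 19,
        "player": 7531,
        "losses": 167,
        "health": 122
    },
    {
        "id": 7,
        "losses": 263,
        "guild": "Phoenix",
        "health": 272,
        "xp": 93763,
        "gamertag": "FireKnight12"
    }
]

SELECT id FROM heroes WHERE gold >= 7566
[1]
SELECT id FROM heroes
[1, 2, 3, 4, 5, 6, 7]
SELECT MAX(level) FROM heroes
25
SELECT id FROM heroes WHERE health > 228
[7]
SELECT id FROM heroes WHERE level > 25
[]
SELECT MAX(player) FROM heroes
7669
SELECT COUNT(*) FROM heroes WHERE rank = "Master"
1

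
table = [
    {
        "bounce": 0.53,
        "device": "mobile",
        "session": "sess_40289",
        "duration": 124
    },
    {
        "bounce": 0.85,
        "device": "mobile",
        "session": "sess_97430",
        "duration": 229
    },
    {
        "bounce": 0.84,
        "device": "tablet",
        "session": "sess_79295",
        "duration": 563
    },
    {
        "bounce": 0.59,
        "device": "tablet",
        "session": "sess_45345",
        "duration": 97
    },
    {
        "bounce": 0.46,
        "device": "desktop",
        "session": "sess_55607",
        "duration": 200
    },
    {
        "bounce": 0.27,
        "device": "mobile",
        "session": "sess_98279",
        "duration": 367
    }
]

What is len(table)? 6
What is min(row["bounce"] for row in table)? 0.27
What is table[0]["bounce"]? 0.53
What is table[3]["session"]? "sess_45345"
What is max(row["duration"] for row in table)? 563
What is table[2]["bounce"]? 0.84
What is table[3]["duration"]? 97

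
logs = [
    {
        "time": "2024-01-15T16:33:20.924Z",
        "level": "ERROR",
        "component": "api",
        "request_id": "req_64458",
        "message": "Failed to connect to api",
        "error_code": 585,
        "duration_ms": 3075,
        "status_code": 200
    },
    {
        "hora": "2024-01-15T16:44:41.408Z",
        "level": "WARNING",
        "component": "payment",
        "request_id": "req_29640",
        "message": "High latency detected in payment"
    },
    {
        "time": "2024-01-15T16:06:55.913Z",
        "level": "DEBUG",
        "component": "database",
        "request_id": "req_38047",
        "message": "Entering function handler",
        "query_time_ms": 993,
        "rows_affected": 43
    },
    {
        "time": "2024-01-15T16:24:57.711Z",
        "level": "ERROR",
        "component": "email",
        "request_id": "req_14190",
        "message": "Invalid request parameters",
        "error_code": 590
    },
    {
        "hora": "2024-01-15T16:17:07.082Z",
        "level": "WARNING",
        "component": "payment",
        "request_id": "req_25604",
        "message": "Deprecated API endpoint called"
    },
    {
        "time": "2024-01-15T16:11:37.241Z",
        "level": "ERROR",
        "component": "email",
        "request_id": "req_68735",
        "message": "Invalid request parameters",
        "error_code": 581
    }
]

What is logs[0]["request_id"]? "req_64458"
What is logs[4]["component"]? "payment"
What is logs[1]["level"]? "WARNING"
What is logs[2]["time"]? "2024-01-15T16:06:55.913Z"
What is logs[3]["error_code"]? 590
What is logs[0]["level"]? "ERROR"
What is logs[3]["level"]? "ERROR"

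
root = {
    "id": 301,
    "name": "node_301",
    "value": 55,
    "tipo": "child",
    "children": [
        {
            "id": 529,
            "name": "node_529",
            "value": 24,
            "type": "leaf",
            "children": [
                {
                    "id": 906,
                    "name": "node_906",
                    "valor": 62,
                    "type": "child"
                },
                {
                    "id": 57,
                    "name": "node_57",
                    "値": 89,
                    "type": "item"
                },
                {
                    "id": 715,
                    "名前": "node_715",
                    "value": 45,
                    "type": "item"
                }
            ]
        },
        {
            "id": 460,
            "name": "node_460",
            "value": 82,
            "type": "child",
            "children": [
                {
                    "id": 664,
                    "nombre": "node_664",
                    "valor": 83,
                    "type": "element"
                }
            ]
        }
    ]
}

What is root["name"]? "node_301"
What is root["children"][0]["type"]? "leaf"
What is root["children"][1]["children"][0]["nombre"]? "node_664"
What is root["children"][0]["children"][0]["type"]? "child"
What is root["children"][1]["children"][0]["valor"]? 83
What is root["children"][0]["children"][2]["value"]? 45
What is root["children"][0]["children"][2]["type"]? "item"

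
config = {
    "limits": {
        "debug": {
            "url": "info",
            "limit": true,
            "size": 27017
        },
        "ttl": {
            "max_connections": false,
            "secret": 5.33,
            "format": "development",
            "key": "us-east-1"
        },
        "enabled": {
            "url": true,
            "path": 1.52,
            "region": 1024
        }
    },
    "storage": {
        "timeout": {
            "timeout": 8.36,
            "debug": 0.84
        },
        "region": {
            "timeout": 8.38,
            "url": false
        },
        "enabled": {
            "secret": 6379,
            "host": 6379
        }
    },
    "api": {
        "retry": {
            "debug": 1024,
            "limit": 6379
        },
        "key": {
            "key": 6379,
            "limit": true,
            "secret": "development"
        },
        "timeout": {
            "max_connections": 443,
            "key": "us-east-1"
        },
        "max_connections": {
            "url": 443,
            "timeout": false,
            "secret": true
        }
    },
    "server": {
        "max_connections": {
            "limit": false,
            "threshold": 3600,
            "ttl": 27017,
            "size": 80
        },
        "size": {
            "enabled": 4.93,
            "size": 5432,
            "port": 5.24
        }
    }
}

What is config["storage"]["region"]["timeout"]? 8.38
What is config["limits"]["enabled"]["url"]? True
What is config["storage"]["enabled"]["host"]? 6379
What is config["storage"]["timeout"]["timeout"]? 8.36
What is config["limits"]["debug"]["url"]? "info"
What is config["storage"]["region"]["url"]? False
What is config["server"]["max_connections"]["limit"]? False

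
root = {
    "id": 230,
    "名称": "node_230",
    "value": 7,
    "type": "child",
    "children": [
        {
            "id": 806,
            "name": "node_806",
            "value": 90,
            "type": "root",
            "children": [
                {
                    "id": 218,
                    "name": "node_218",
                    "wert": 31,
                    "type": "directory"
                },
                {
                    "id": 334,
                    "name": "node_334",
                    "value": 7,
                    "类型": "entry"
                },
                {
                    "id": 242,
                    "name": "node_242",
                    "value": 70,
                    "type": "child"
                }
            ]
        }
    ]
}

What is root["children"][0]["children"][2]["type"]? "child"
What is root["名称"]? "node_230"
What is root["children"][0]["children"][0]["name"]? "node_218"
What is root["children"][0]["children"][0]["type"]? "directory"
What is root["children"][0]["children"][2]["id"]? 242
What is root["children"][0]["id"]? 806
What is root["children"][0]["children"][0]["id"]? 218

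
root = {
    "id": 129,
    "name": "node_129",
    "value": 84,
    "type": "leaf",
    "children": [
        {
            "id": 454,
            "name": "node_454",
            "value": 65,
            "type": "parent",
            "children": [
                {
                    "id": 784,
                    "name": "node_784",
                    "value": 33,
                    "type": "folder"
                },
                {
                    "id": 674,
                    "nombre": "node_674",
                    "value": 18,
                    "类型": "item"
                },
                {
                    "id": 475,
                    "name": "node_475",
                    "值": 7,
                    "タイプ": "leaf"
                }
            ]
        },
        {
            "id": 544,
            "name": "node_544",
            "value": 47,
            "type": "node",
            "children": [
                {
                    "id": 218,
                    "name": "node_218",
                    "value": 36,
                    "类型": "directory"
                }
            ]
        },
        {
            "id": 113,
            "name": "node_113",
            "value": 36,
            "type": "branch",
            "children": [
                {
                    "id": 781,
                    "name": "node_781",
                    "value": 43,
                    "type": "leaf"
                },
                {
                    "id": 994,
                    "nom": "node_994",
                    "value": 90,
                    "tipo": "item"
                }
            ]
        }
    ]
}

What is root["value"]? 84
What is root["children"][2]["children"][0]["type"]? "leaf"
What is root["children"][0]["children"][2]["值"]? 7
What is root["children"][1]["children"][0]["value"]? 36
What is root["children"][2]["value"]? 36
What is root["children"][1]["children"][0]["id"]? 218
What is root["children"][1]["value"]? 47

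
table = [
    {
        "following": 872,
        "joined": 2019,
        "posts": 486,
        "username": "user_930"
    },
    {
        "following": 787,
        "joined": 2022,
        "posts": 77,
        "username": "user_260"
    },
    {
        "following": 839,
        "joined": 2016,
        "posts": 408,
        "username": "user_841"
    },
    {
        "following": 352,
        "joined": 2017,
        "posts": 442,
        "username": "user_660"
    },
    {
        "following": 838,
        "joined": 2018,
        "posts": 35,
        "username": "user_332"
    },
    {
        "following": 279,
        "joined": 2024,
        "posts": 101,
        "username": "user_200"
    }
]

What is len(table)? 6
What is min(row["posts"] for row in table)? 35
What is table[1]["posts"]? 77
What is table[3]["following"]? 352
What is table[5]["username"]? "user_200"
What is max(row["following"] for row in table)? 872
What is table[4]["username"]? "user_332"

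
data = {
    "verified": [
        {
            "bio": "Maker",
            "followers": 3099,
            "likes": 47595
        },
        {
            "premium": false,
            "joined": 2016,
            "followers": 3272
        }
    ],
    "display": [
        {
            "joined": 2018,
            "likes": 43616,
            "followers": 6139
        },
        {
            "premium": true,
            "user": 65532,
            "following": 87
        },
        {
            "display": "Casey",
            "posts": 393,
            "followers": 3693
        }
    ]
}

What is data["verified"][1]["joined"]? 2016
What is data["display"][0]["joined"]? 2018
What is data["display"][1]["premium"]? True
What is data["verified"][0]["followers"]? 3099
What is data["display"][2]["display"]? "Casey"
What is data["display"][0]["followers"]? 6139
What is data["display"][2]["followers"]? 3693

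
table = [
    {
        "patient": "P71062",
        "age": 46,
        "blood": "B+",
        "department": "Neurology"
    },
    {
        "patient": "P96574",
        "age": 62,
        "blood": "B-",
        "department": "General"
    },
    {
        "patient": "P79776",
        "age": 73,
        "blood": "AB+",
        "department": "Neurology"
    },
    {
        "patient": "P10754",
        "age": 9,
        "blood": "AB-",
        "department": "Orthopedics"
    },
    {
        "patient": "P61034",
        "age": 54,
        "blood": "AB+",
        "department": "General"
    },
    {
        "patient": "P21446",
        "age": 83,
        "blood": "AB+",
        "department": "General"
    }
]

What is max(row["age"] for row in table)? 83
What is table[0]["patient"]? "P71062"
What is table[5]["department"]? "General"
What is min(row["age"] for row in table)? 9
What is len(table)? 6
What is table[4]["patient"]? "P61034"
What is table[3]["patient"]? "P10754"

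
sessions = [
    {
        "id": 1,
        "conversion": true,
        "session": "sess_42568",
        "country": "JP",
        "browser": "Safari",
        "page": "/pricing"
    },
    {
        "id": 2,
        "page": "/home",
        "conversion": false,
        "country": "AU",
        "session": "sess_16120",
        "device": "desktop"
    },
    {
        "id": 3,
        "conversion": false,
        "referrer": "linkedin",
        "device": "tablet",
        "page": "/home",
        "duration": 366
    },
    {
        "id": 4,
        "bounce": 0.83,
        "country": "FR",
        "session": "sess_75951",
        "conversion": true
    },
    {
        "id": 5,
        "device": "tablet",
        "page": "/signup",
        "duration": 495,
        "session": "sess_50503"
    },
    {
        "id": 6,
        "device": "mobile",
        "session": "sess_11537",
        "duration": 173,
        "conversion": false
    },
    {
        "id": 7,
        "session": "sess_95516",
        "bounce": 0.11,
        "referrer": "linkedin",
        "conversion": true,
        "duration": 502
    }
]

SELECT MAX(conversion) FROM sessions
True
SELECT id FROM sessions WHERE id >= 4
[4, 5, 6, 7]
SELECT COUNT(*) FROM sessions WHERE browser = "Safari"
1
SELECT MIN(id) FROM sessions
1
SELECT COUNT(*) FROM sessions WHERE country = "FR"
1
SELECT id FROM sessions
[1, 2, 3, 4, 5, 6, 7]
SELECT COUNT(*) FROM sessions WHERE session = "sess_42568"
1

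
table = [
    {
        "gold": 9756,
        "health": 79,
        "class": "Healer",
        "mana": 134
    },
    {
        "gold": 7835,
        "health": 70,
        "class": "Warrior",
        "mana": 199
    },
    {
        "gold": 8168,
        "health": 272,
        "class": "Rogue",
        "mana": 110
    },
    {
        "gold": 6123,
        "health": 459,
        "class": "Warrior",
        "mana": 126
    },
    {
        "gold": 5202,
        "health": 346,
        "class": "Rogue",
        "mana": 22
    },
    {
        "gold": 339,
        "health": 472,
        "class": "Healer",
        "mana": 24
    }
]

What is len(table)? 6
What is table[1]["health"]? 70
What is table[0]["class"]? "Healer"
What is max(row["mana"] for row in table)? 199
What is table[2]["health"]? 272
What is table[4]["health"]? 346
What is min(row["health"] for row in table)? 70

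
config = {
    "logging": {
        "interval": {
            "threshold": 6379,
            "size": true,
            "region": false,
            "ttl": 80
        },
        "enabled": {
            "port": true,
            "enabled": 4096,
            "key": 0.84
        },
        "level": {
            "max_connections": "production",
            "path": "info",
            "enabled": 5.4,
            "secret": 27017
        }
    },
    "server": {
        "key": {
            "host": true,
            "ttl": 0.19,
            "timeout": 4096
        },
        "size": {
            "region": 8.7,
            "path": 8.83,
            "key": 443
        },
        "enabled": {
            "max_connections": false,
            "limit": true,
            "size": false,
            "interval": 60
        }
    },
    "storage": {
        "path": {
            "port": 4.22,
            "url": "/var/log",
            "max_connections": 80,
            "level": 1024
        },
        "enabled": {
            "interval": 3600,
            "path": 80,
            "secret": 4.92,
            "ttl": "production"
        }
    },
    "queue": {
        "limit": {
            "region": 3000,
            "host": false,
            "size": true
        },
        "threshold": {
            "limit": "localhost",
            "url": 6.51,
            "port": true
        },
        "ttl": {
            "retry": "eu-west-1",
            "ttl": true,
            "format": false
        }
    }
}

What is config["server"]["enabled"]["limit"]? True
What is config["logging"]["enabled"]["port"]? True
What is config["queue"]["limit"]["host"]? False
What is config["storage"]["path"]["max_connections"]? 80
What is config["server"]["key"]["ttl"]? 0.19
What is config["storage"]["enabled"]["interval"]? 3600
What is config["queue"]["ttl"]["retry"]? "eu-west-1"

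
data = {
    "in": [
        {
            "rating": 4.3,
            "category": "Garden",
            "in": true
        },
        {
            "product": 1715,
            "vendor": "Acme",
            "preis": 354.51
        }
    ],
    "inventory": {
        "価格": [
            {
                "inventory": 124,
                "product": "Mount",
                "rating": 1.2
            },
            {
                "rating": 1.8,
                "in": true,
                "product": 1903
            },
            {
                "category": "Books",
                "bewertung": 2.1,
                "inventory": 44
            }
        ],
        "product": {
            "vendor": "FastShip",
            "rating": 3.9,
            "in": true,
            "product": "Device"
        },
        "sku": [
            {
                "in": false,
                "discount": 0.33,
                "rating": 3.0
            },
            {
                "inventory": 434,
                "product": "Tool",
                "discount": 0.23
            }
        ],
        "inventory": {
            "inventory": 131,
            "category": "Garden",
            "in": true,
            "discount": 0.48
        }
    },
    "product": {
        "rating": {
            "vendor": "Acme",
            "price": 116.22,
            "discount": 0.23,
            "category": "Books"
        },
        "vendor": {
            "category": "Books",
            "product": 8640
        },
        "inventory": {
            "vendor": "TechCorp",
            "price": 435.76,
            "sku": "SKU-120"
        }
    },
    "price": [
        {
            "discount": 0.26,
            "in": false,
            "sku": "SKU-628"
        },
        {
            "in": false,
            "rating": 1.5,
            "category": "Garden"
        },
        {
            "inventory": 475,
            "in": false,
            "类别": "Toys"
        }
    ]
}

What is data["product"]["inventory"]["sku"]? "SKU-120"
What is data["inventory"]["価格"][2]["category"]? "Books"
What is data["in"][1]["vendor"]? "Acme"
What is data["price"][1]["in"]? False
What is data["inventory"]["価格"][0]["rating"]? 1.2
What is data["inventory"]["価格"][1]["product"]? 1903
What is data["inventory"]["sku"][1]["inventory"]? 434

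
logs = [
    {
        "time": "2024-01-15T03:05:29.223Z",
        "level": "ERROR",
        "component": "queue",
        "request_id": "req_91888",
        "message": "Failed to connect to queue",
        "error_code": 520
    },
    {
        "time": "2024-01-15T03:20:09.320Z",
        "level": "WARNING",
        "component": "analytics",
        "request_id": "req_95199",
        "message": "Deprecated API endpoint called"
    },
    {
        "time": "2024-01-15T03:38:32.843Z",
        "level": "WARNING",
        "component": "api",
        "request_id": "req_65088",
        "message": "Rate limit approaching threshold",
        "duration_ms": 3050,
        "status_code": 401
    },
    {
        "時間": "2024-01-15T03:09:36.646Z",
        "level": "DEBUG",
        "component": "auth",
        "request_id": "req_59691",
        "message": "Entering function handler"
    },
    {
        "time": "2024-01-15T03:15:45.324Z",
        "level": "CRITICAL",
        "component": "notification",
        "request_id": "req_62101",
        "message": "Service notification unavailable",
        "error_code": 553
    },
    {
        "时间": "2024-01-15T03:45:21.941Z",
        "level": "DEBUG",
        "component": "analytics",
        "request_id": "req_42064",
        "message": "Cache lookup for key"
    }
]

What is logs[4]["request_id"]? "req_62101"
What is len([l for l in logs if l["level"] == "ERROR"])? 1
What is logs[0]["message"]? "Failed to connect to queue"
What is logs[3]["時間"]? "2024-01-15T03:09:36.646Z"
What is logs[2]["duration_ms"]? 3050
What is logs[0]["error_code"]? 520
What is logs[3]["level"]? "DEBUG"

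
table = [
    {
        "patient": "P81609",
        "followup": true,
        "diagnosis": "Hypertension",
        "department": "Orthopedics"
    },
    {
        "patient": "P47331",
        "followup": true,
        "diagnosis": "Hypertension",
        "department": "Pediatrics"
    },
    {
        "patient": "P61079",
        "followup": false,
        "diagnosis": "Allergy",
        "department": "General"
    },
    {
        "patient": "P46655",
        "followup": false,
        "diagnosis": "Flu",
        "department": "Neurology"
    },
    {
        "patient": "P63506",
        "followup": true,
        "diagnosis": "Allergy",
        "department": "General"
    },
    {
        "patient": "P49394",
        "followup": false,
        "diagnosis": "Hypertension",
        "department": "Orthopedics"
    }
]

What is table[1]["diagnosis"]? "Hypertension"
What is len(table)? 6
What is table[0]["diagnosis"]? "Hypertension"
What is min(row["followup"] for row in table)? False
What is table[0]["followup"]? True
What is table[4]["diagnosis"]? "Allergy"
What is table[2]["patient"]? "P61079"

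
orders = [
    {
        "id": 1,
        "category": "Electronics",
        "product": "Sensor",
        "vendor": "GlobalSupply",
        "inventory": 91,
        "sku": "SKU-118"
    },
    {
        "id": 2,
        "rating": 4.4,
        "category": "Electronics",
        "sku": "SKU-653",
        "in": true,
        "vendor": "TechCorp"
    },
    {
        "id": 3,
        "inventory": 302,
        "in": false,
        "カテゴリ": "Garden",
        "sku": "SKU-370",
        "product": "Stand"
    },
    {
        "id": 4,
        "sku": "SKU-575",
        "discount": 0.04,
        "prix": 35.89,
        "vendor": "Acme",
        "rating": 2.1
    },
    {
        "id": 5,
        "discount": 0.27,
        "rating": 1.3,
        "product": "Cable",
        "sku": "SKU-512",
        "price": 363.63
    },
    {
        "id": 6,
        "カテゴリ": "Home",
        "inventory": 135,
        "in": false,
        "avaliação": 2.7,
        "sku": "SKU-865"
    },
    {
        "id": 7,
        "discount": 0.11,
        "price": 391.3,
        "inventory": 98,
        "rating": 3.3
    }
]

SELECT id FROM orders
[1, 2, 3, 4, 5, 6, 7]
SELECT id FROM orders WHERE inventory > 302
[]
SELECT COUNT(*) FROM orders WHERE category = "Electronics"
2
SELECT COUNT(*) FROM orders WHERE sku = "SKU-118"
1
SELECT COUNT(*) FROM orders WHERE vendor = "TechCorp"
1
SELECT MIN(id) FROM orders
1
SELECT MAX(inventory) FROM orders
302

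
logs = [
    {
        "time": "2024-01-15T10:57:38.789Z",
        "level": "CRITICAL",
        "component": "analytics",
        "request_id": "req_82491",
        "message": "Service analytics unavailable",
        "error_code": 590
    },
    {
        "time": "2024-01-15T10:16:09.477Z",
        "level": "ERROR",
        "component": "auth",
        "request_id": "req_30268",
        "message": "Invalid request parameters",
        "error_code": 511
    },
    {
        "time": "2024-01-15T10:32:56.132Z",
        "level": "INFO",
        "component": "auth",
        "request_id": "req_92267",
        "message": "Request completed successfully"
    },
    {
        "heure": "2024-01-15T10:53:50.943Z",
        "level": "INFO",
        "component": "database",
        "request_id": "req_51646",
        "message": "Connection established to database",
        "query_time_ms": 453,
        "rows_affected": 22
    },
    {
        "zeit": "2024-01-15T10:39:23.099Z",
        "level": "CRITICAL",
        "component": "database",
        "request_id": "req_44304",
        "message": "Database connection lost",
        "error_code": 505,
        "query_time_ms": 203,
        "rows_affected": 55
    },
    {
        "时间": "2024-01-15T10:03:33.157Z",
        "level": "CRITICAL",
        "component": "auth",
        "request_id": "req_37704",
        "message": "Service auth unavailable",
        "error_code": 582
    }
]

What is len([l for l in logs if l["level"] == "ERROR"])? 1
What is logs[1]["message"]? "Invalid request parameters"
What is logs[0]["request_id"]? "req_82491"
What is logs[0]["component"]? "analytics"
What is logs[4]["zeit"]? "2024-01-15T10:39:23.099Z"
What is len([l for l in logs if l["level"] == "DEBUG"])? 0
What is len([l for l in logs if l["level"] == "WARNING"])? 0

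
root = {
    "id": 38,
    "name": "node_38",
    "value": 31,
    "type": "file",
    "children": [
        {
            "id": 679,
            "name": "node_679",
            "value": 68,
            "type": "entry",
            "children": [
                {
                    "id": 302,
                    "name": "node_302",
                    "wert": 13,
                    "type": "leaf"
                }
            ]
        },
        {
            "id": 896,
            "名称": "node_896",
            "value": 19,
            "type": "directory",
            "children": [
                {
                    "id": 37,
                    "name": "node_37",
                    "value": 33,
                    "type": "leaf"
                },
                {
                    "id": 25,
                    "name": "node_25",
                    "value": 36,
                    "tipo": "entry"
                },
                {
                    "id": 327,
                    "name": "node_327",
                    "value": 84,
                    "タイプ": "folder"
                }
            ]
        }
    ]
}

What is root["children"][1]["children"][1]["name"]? "node_25"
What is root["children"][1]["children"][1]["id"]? 25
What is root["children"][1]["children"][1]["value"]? 36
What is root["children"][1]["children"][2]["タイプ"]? "folder"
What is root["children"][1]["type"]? "directory"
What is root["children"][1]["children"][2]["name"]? "node_327"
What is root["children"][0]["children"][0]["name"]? "node_302"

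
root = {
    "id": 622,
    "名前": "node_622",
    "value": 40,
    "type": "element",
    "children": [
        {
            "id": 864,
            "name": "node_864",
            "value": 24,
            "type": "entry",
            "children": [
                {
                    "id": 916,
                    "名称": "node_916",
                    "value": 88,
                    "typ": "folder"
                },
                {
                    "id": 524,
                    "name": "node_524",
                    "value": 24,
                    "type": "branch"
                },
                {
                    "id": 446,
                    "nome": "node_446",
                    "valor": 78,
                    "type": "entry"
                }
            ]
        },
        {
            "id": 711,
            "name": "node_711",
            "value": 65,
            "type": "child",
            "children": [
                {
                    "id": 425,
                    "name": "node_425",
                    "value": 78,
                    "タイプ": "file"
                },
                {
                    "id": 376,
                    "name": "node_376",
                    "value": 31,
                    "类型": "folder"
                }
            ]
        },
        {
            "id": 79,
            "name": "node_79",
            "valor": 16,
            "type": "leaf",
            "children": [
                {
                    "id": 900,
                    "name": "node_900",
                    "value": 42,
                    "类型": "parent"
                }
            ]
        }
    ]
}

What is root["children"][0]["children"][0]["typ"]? "folder"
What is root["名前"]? "node_622"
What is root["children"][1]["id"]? 711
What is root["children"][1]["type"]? "child"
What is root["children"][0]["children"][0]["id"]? 916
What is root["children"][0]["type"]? "entry"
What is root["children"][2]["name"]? "node_79"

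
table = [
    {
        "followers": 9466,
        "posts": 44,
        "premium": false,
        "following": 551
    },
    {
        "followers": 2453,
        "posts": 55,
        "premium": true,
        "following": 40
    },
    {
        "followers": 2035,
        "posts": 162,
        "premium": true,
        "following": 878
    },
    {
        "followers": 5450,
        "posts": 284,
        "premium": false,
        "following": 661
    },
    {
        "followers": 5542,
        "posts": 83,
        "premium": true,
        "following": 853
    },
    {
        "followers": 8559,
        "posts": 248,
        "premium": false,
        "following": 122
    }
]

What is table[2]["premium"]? True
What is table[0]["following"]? 551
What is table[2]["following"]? 878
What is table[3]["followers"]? 5450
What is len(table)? 6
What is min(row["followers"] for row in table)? 2035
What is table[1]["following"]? 40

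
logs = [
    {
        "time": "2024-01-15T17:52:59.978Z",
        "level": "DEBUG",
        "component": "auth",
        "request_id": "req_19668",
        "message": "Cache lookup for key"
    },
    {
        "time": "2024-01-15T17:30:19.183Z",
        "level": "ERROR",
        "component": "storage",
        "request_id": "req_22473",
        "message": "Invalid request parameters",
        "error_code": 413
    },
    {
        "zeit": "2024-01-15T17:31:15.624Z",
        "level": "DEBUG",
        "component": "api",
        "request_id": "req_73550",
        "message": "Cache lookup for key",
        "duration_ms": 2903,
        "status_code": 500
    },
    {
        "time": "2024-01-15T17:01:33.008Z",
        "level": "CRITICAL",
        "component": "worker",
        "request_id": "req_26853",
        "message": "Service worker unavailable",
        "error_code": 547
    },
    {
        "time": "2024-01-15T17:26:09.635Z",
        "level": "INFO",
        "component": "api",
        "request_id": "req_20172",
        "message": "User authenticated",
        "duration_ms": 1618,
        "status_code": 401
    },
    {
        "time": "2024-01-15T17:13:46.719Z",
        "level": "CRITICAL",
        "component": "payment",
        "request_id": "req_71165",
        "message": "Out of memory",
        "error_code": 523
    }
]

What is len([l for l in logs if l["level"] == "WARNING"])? 0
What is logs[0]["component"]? "auth"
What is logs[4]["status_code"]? 401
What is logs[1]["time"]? "2024-01-15T17:30:19.183Z"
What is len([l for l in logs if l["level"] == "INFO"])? 1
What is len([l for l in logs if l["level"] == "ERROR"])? 1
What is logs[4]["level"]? "INFO"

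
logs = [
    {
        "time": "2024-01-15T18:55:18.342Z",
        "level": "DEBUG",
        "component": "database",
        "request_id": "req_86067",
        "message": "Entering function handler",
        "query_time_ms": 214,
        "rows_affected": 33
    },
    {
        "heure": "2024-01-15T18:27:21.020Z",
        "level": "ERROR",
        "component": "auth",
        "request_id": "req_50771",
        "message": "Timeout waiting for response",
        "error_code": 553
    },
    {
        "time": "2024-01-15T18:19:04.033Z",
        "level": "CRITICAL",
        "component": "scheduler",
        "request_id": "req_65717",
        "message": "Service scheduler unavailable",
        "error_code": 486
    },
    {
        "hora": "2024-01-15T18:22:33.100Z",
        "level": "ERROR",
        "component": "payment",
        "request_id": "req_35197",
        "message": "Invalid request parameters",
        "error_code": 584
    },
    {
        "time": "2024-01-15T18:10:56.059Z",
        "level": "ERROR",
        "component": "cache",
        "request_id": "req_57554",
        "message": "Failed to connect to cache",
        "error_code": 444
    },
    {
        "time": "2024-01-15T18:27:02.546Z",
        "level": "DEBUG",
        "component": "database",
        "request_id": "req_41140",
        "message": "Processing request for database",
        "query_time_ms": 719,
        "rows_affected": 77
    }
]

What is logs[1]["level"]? "ERROR"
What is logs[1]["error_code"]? 553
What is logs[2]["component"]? "scheduler"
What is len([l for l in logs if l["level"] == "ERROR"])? 3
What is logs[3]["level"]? "ERROR"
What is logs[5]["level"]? "DEBUG"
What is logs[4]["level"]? "ERROR"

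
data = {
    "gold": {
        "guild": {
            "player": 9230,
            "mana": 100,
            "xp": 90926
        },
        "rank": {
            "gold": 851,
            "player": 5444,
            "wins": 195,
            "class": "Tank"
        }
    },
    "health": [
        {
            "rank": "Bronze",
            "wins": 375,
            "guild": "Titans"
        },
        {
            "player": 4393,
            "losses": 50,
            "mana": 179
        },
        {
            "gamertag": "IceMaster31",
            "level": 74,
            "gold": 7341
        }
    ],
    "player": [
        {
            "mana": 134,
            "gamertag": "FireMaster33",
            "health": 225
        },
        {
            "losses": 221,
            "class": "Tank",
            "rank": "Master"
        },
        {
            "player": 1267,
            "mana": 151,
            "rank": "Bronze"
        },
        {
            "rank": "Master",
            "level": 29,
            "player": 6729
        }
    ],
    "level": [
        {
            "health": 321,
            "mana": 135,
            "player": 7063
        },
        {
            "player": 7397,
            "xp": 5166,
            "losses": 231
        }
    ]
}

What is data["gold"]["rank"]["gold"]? 851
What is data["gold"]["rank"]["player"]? 5444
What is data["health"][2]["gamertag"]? "IceMaster31"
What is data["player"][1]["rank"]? "Master"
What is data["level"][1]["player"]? 7397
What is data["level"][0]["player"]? 7063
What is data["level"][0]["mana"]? 135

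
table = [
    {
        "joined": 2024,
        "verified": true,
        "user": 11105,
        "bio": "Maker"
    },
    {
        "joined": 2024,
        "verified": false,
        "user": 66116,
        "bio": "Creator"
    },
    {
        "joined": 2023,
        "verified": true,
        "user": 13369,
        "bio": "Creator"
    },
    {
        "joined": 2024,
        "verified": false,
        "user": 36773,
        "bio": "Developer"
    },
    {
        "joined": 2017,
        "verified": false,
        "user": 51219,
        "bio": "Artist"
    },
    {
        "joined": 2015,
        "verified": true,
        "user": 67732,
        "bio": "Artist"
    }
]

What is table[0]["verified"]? True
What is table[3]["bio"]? "Developer"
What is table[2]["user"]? 13369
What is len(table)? 6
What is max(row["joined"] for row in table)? 2024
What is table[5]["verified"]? True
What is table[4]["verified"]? False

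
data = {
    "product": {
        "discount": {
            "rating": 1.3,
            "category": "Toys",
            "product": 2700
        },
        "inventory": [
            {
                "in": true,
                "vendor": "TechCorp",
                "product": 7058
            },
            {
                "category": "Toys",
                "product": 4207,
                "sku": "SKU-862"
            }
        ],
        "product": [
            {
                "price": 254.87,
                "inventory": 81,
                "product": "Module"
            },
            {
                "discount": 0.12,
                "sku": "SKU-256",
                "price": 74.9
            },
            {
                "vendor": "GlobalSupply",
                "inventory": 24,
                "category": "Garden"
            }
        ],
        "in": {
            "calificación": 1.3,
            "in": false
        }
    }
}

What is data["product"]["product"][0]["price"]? 254.87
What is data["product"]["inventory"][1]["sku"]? "SKU-862"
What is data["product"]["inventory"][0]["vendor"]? "TechCorp"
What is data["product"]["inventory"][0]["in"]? True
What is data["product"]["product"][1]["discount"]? 0.12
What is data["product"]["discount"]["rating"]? 1.3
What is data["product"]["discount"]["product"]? 2700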